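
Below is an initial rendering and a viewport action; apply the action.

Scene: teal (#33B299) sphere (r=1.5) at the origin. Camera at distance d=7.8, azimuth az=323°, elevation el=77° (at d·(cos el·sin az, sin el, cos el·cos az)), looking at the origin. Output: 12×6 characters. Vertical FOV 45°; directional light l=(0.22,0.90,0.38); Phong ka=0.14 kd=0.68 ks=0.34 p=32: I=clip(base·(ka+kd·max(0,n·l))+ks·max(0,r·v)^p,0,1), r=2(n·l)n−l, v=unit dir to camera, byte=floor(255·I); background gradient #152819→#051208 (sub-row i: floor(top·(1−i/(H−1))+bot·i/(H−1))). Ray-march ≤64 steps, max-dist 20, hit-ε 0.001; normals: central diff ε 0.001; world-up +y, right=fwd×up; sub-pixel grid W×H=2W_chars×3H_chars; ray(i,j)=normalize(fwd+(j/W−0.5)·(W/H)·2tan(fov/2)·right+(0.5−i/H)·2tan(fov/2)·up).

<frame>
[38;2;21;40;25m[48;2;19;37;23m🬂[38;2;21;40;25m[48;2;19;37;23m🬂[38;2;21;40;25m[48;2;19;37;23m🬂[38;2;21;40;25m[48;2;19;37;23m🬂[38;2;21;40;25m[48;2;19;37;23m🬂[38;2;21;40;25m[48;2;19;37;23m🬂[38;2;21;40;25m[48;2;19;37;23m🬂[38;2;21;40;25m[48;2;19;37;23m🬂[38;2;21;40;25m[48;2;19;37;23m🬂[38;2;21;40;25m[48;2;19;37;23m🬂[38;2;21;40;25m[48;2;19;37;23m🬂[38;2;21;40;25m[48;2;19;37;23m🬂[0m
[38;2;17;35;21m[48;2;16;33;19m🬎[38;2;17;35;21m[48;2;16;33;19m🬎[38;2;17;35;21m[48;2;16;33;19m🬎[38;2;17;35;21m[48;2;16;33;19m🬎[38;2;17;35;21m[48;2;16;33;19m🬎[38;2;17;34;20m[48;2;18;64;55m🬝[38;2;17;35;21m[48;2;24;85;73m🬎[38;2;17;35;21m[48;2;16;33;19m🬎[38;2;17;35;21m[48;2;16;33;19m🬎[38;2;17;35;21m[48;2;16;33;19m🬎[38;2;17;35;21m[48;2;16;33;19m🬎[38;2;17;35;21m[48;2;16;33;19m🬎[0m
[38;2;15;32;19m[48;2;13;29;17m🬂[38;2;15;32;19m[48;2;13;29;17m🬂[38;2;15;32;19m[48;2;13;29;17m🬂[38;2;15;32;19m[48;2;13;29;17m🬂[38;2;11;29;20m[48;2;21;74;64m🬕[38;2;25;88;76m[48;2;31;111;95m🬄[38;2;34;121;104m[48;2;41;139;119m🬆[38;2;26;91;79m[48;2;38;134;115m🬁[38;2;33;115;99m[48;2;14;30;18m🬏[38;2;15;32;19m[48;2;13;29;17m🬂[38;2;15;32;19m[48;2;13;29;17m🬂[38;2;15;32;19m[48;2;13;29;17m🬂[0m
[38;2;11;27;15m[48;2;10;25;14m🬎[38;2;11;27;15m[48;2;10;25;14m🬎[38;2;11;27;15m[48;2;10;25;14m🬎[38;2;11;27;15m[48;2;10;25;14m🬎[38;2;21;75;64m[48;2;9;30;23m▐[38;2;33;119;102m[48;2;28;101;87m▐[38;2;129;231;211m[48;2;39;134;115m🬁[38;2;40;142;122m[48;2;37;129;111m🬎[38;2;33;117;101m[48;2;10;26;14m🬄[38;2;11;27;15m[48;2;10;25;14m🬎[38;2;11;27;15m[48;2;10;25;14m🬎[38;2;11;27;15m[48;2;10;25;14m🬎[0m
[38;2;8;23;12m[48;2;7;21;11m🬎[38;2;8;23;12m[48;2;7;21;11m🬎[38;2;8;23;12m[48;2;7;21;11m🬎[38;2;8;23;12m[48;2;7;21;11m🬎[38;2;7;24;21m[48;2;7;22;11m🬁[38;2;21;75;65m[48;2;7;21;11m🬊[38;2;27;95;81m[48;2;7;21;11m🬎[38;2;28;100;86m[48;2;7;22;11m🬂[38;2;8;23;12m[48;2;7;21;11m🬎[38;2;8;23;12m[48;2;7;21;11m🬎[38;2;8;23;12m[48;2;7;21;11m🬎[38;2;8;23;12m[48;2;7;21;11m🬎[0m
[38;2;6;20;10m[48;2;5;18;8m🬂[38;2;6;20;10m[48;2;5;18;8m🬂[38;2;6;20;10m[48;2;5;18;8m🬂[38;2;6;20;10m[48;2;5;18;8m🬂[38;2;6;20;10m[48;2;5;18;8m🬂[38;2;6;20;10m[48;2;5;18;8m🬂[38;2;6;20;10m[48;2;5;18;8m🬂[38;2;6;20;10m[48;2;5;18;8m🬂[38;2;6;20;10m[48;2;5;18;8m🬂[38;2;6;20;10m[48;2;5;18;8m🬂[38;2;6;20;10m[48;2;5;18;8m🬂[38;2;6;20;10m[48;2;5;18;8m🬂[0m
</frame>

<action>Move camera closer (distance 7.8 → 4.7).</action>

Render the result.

<frame>
[38;2;21;40;25m[48;2;19;37;23m🬂[38;2;21;40;25m[48;2;19;37;23m🬂[38;2;21;40;25m[48;2;19;37;23m🬂[38;2;21;40;25m[48;2;19;37;23m🬂[38;2;21;40;25m[48;2;19;37;23m🬂[38;2;20;39;24m[48;2;20;71;61m🬎[38;2;20;39;24m[48;2;25;91;78m🬎[38;2;24;86;74m[48;2;20;38;23m🬏[38;2;21;40;25m[48;2;19;37;23m🬂[38;2;21;40;25m[48;2;19;37;23m🬂[38;2;21;40;25m[48;2;19;37;23m🬂[38;2;21;40;25m[48;2;19;37;23m🬂[0m
[38;2;17;35;21m[48;2;16;33;19m🬎[38;2;17;35;21m[48;2;16;33;19m🬎[38;2;17;35;21m[48;2;16;33;19m🬎[38;2;16;37;24m[48;2;18;66;57m🬕[38;2;15;55;47m[48;2;25;91;78m🬀[38;2;29;102;88m[48;2;33;117;100m🬆[38;2;32;115;99m[48;2;36;128;110m🬆[38;2;33;116;99m[48;2;37;131;113m🬂[38;2;18;36;21m[48;2;34;122;104m🬁[38;2;32;114;98m[48;2;17;34;20m🬏[38;2;17;35;21m[48;2;16;33;19m🬎[38;2;17;35;21m[48;2;16;33;19m🬎[0m
[38;2;15;32;19m[48;2;13;29;17m🬂[38;2;15;32;19m[48;2;13;29;17m🬂[38;2;13;30;19m[48;2;12;43;37m🬝[38;2;19;69;59m[48;2;25;89;76m▌[38;2;29;102;88m[48;2;32;113;97m▌[38;2;34;121;104m[48;2;36;128;109m▌[38;2;39;135;117m[48;2;69;169;149m🬝[38;2;42;144;123m[48;2;83;185;165m🬬[38;2;39;139;120m[48;2;40;143;123m🬂[38;2;15;32;19m[48;2;36;129;110m🬁[38;2;15;32;19m[48;2;13;29;17m🬂[38;2;15;32;19m[48;2;13;29;17m🬂[0m
[38;2;11;27;15m[48;2;10;25;14m🬎[38;2;11;27;15m[48;2;10;25;14m🬎[38;2;12;44;37m[48;2;10;26;16m🬉[38;2;25;91;78m[48;2;20;73;62m▐[38;2;32;113;97m[48;2;29;104;89m▐[38;2;36;128;110m[48;2;34;121;104m▐[38;2;95;194;175m[48;2;43;140;121m🬁[38;2;122;224;204m[48;2;49;151;131m🬀[38;2;41;144;124m[48;2;40;141;121m🬎[38;2;38;135;116m[48;2;33;118;101m🬕[38;2;11;27;15m[48;2;10;25;14m🬎[38;2;11;27;15m[48;2;10;25;14m🬎[0m
[38;2;8;23;12m[48;2;7;21;11m🬎[38;2;8;23;12m[48;2;7;21;11m🬎[38;2;8;23;12m[48;2;7;21;11m🬎[38;2;18;66;57m[48;2;9;29;22m🬨[38;2;29;102;87m[48;2;24;86;74m🬊[38;2;33;119;102m[48;2;30;107;92m🬊[38;2;37;130;111m[48;2;34;120;103m🬊[38;2;38;134;115m[48;2;35;123;106m🬎[38;2;37;133;114m[48;2;32;115;99m🬎[38;2;33;118;101m[48;2;7;22;11m🬄[38;2;8;23;12m[48;2;7;21;11m🬎[38;2;8;23;12m[48;2;7;21;11m🬎[0m
[38;2;6;20;10m[48;2;5;18;8m🬂[38;2;6;20;10m[48;2;5;18;8m🬂[38;2;6;20;10m[48;2;5;18;8m🬂[38;2;6;20;10m[48;2;5;18;8m🬂[38;2;17;62;53m[48;2;5;18;8m🬂[38;2;24;87;75m[48;2;8;30;20m🬊[38;2;27;95;82m[48;2;5;18;8m🬎[38;2;28;99;85m[48;2;5;18;8m🬆[38;2;27;97;83m[48;2;5;18;8m🬀[38;2;6;20;10m[48;2;5;18;8m🬂[38;2;6;20;10m[48;2;5;18;8m🬂[38;2;6;20;10m[48;2;5;18;8m🬂[0m
</frame>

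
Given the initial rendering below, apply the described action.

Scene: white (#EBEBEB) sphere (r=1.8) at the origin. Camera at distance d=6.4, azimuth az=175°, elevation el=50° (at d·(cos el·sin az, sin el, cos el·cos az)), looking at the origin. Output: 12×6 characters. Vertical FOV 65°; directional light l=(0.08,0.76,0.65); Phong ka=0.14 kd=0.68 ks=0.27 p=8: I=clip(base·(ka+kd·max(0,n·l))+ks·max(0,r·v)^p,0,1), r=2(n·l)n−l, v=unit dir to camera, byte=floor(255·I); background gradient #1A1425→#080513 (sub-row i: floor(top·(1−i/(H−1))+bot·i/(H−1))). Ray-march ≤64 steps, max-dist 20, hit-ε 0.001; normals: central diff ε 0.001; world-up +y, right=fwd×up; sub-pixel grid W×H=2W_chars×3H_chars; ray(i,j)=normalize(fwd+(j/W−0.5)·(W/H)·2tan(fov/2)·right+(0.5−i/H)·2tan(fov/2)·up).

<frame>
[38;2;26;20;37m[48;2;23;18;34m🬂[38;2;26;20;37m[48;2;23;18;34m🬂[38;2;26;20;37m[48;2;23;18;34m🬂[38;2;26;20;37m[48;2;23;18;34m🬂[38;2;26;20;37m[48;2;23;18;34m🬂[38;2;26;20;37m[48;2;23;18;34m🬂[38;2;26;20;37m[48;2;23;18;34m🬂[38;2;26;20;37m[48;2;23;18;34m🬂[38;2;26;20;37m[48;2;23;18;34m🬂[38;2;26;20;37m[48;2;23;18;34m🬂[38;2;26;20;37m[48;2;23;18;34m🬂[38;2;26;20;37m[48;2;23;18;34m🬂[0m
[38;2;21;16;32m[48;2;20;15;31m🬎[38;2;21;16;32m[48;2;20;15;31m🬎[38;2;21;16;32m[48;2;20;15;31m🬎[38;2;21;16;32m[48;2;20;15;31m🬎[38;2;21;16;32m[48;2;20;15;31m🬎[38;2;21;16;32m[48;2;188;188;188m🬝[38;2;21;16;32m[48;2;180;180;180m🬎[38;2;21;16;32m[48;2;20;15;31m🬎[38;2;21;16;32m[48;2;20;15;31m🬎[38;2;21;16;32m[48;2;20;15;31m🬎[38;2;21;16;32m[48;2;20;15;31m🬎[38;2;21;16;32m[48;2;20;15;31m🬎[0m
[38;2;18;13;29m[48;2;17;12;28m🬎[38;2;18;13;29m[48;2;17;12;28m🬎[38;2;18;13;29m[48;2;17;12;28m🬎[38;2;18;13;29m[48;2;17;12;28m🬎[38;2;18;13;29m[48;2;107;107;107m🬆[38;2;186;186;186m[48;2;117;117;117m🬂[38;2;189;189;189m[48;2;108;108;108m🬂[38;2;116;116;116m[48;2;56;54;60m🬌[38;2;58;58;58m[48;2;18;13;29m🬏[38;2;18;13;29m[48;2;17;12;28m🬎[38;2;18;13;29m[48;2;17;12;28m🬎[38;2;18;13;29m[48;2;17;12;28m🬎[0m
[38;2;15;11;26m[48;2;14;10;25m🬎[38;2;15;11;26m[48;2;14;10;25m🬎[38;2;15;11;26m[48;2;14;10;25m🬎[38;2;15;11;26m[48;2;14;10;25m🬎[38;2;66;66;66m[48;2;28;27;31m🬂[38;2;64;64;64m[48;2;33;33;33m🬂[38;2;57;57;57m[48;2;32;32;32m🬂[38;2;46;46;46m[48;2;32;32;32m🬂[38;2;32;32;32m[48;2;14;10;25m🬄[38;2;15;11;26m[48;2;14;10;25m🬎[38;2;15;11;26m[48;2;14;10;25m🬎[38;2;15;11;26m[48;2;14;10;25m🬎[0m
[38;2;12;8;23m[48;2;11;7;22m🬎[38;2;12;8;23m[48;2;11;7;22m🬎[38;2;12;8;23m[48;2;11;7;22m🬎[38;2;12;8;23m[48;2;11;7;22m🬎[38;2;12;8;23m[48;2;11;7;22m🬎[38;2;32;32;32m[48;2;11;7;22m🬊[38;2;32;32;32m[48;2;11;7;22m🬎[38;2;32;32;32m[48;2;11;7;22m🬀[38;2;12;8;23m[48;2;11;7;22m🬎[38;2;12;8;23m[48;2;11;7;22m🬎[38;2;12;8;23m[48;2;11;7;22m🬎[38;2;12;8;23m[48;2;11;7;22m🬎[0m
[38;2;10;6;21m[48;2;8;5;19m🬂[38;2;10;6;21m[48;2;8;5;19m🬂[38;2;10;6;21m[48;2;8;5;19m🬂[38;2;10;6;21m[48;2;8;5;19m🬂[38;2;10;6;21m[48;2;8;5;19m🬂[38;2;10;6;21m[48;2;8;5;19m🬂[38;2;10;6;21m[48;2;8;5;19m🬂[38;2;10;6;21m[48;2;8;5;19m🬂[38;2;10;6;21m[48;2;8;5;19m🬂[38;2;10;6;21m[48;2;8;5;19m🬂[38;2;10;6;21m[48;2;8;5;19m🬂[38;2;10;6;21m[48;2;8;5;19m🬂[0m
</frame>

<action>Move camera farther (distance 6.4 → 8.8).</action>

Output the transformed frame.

<frame>
[38;2;26;20;37m[48;2;23;18;34m🬂[38;2;26;20;37m[48;2;23;18;34m🬂[38;2;26;20;37m[48;2;23;18;34m🬂[38;2;26;20;37m[48;2;23;18;34m🬂[38;2;26;20;37m[48;2;23;18;34m🬂[38;2;26;20;37m[48;2;23;18;34m🬂[38;2;26;20;37m[48;2;23;18;34m🬂[38;2;26;20;37m[48;2;23;18;34m🬂[38;2;26;20;37m[48;2;23;18;34m🬂[38;2;26;20;37m[48;2;23;18;34m🬂[38;2;26;20;37m[48;2;23;18;34m🬂[38;2;26;20;37m[48;2;23;18;34m🬂[0m
[38;2;21;16;32m[48;2;20;15;31m🬎[38;2;21;16;32m[48;2;20;15;31m🬎[38;2;21;16;32m[48;2;20;15;31m🬎[38;2;21;16;32m[48;2;20;15;31m🬎[38;2;21;16;32m[48;2;20;15;31m🬎[38;2;21;16;32m[48;2;20;15;31m🬎[38;2;21;16;32m[48;2;20;15;31m🬎[38;2;21;16;32m[48;2;20;15;31m🬎[38;2;21;16;32m[48;2;20;15;31m🬎[38;2;21;16;32m[48;2;20;15;31m🬎[38;2;21;16;32m[48;2;20;15;31m🬎[38;2;21;16;32m[48;2;20;15;31m🬎[0m
[38;2;18;13;29m[48;2;17;12;28m🬎[38;2;18;13;29m[48;2;17;12;28m🬎[38;2;18;13;29m[48;2;17;12;28m🬎[38;2;18;13;29m[48;2;17;12;28m🬎[38;2;18;13;29m[48;2;17;12;28m🬎[38;2;19;14;30m[48;2;143;143;143m🬂[38;2;60;57;65m[48;2;180;180;180m🬰[38;2;107;107;107m[48;2;18;13;29m🬓[38;2;18;13;29m[48;2;17;12;28m🬎[38;2;18;13;29m[48;2;17;12;28m🬎[38;2;18;13;29m[48;2;17;12;28m🬎[38;2;18;13;29m[48;2;17;12;28m🬎[0m
[38;2;15;11;26m[48;2;14;10;25m🬎[38;2;15;11;26m[48;2;14;10;25m🬎[38;2;15;11;26m[48;2;14;10;25m🬎[38;2;15;11;26m[48;2;14;10;25m🬎[38;2;15;11;26m[48;2;14;10;25m🬎[38;2;66;66;66m[48;2;32;32;32m🬂[38;2;56;56;56m[48;2;32;32;32m🬂[38;2;35;35;35m[48;2;15;11;26m▌[38;2;15;11;26m[48;2;14;10;25m🬎[38;2;15;11;26m[48;2;14;10;25m🬎[38;2;15;11;26m[48;2;14;10;25m🬎[38;2;15;11;26m[48;2;14;10;25m🬎[0m
[38;2;12;8;23m[48;2;11;7;22m🬎[38;2;12;8;23m[48;2;11;7;22m🬎[38;2;12;8;23m[48;2;11;7;22m🬎[38;2;12;8;23m[48;2;11;7;22m🬎[38;2;12;8;23m[48;2;11;7;22m🬎[38;2;12;8;23m[48;2;11;7;22m🬎[38;2;12;8;23m[48;2;11;7;22m🬎[38;2;12;8;23m[48;2;11;7;22m🬎[38;2;12;8;23m[48;2;11;7;22m🬎[38;2;12;8;23m[48;2;11;7;22m🬎[38;2;12;8;23m[48;2;11;7;22m🬎[38;2;12;8;23m[48;2;11;7;22m🬎[0m
[38;2;10;6;21m[48;2;8;5;19m🬂[38;2;10;6;21m[48;2;8;5;19m🬂[38;2;10;6;21m[48;2;8;5;19m🬂[38;2;10;6;21m[48;2;8;5;19m🬂[38;2;10;6;21m[48;2;8;5;19m🬂[38;2;10;6;21m[48;2;8;5;19m🬂[38;2;10;6;21m[48;2;8;5;19m🬂[38;2;10;6;21m[48;2;8;5;19m🬂[38;2;10;6;21m[48;2;8;5;19m🬂[38;2;10;6;21m[48;2;8;5;19m🬂[38;2;10;6;21m[48;2;8;5;19m🬂[38;2;10;6;21m[48;2;8;5;19m🬂[0m
</frame>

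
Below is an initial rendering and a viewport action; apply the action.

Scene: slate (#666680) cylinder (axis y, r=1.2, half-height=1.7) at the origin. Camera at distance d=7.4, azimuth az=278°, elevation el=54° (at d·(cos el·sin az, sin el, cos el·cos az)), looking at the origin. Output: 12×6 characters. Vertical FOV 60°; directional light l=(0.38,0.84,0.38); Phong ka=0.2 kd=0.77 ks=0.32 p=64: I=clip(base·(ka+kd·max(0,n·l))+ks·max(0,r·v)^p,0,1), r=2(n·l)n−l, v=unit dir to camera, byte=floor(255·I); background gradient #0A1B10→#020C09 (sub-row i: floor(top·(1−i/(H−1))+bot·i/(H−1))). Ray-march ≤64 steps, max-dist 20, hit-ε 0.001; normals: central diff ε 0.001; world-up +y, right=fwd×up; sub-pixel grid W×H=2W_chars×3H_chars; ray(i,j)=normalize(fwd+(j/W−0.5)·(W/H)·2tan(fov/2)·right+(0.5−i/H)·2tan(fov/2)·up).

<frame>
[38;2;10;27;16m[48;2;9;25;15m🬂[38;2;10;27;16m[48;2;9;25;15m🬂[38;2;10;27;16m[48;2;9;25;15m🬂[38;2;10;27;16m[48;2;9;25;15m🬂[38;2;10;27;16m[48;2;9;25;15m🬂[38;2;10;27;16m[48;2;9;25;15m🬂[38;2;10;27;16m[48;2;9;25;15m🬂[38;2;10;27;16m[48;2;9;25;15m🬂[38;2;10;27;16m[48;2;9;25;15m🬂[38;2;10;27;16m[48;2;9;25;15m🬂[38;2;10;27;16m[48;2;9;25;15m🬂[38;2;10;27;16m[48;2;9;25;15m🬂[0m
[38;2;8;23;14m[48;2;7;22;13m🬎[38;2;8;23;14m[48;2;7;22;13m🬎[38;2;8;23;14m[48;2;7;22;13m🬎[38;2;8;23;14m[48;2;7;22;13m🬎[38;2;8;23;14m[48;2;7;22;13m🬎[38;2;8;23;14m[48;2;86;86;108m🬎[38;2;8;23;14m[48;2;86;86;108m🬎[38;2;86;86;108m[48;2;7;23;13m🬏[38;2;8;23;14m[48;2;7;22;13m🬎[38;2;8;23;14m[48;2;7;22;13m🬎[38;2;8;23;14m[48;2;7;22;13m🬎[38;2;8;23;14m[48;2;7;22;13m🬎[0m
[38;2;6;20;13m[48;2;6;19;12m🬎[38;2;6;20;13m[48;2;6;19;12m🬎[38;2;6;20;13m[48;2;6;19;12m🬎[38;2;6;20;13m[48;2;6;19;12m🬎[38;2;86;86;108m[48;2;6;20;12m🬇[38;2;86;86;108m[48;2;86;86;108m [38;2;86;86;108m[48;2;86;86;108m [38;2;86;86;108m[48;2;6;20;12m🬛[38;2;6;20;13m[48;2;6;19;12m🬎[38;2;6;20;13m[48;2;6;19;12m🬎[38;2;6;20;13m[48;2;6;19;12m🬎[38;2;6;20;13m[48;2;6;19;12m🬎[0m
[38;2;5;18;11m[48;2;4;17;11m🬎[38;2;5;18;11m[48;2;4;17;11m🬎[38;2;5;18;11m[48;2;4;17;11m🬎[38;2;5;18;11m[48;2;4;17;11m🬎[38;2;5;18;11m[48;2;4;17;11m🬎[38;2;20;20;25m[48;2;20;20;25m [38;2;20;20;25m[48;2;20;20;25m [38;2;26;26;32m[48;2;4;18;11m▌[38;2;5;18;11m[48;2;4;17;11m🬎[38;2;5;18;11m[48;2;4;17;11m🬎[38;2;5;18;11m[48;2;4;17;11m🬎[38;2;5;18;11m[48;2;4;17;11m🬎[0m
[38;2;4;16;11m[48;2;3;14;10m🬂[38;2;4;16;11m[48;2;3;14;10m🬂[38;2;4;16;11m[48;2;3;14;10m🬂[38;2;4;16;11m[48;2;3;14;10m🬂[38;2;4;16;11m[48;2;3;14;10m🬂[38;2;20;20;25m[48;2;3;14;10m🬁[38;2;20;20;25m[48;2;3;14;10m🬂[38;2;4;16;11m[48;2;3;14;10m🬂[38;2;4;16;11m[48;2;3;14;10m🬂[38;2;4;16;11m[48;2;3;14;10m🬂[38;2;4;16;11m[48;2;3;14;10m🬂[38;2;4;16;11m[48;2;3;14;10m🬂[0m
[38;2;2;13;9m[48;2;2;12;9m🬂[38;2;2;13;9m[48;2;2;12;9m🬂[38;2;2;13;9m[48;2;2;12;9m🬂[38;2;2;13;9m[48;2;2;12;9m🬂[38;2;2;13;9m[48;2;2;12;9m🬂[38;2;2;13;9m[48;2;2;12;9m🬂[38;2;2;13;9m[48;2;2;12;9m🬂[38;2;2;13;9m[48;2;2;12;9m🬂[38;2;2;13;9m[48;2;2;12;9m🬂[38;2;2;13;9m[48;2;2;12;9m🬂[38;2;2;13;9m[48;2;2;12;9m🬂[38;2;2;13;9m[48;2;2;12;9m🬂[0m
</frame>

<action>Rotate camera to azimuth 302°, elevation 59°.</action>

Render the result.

<frame>
[38;2;10;27;16m[48;2;9;25;15m🬂[38;2;10;27;16m[48;2;9;25;15m🬂[38;2;10;27;16m[48;2;9;25;15m🬂[38;2;10;27;16m[48;2;9;25;15m🬂[38;2;10;27;16m[48;2;9;25;15m🬂[38;2;10;27;16m[48;2;9;25;15m🬂[38;2;10;27;16m[48;2;9;25;15m🬂[38;2;10;27;16m[48;2;9;25;15m🬂[38;2;10;27;16m[48;2;9;25;15m🬂[38;2;10;27;16m[48;2;9;25;15m🬂[38;2;10;27;16m[48;2;9;25;15m🬂[38;2;10;27;16m[48;2;9;25;15m🬂[0m
[38;2;8;23;14m[48;2;7;22;13m🬎[38;2;8;23;14m[48;2;7;22;13m🬎[38;2;8;23;14m[48;2;7;22;13m🬎[38;2;8;23;14m[48;2;7;22;13m🬎[38;2;8;23;14m[48;2;7;22;13m🬎[38;2;7;23;13m[48;2;86;86;108m🬝[38;2;8;23;14m[48;2;86;86;108m🬎[38;2;8;23;14m[48;2;7;22;13m🬎[38;2;8;23;14m[48;2;7;22;13m🬎[38;2;8;23;14m[48;2;7;22;13m🬎[38;2;8;23;14m[48;2;7;22;13m🬎[38;2;8;23;14m[48;2;7;22;13m🬎[0m
[38;2;6;20;13m[48;2;6;19;12m🬎[38;2;6;20;13m[48;2;6;19;12m🬎[38;2;6;20;13m[48;2;6;19;12m🬎[38;2;6;20;13m[48;2;6;19;12m🬎[38;2;86;86;108m[48;2;6;20;12m🬇[38;2;86;86;108m[48;2;86;86;108m [38;2;86;86;108m[48;2;86;86;108m [38;2;86;86;108m[48;2;6;20;12m🬛[38;2;6;20;13m[48;2;6;19;12m🬎[38;2;6;20;13m[48;2;6;19;12m🬎[38;2;6;20;13m[48;2;6;19;12m🬎[38;2;6;20;13m[48;2;6;19;12m🬎[0m
[38;2;5;18;11m[48;2;4;17;11m🬎[38;2;5;18;11m[48;2;4;17;11m🬎[38;2;5;18;11m[48;2;4;17;11m🬎[38;2;5;18;11m[48;2;4;17;11m🬎[38;2;5;18;11m[48;2;4;17;11m🬎[38;2;20;20;25m[48;2;86;86;108m🬺[38;2;86;86;108m[48;2;22;22;28m🬂[38;2;42;42;53m[48;2;4;18;11m▌[38;2;5;18;11m[48;2;4;17;11m🬎[38;2;5;18;11m[48;2;4;17;11m🬎[38;2;5;18;11m[48;2;4;17;11m🬎[38;2;5;18;11m[48;2;4;17;11m🬎[0m
[38;2;4;16;11m[48;2;3;14;10m🬂[38;2;4;16;11m[48;2;3;14;10m🬂[38;2;4;16;11m[48;2;3;14;10m🬂[38;2;4;16;11m[48;2;3;14;10m🬂[38;2;4;16;11m[48;2;3;14;10m🬂[38;2;20;20;25m[48;2;3;14;10m🬁[38;2;24;24;30m[48;2;3;14;10m🬂[38;2;4;16;11m[48;2;3;14;10m🬂[38;2;4;16;11m[48;2;3;14;10m🬂[38;2;4;16;11m[48;2;3;14;10m🬂[38;2;4;16;11m[48;2;3;14;10m🬂[38;2;4;16;11m[48;2;3;14;10m🬂[0m
[38;2;2;13;9m[48;2;2;12;9m🬂[38;2;2;13;9m[48;2;2;12;9m🬂[38;2;2;13;9m[48;2;2;12;9m🬂[38;2;2;13;9m[48;2;2;12;9m🬂[38;2;2;13;9m[48;2;2;12;9m🬂[38;2;2;13;9m[48;2;2;12;9m🬂[38;2;2;13;9m[48;2;2;12;9m🬂[38;2;2;13;9m[48;2;2;12;9m🬂[38;2;2;13;9m[48;2;2;12;9m🬂[38;2;2;13;9m[48;2;2;12;9m🬂[38;2;2;13;9m[48;2;2;12;9m🬂[38;2;2;13;9m[48;2;2;12;9m🬂[0m
</frame>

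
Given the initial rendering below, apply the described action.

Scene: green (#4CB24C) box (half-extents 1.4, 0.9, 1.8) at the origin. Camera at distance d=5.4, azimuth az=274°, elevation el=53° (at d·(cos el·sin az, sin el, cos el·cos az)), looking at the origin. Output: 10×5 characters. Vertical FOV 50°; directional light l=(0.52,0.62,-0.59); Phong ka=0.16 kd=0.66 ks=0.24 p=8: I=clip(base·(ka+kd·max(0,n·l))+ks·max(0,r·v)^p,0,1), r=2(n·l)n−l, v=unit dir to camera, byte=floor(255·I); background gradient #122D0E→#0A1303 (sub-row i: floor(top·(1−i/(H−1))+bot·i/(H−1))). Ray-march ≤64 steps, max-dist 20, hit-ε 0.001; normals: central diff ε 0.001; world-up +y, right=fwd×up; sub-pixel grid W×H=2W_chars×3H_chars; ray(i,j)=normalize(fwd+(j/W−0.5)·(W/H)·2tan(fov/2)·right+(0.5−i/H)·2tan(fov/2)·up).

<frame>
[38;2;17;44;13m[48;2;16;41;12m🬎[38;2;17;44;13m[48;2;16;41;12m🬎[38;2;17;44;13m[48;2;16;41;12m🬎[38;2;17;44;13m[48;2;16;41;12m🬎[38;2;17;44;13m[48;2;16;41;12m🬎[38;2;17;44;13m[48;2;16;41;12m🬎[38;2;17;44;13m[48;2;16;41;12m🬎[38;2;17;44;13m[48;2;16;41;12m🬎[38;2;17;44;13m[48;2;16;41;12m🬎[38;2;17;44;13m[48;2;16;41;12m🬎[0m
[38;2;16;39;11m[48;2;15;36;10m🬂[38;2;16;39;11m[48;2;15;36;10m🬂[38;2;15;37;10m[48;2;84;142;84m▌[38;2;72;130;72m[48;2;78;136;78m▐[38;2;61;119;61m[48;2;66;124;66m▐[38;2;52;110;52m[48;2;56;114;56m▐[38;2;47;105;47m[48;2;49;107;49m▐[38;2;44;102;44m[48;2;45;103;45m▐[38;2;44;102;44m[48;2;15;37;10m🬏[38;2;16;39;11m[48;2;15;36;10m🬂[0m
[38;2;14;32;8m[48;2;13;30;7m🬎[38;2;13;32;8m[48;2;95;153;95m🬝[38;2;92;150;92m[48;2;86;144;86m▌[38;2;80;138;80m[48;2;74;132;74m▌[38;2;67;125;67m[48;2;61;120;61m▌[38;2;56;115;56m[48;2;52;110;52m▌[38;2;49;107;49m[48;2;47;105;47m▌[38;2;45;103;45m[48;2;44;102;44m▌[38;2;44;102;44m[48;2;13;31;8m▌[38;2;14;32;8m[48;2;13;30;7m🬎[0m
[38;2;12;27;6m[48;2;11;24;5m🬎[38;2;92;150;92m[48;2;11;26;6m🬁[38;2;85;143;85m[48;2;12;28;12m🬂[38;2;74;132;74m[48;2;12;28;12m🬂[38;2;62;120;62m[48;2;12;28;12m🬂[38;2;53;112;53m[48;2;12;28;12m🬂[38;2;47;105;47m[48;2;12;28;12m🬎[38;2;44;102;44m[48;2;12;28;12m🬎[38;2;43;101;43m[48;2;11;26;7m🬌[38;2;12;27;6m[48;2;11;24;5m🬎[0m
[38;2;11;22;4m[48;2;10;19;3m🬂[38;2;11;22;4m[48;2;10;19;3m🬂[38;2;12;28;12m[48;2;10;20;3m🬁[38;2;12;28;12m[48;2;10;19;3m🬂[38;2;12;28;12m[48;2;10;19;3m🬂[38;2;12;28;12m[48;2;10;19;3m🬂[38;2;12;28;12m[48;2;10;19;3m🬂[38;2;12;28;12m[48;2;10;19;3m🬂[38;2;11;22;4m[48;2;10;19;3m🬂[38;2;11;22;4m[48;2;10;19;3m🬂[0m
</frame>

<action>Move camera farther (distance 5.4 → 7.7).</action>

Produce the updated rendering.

<frame>
[38;2;17;44;13m[48;2;16;41;12m🬎[38;2;17;44;13m[48;2;16;41;12m🬎[38;2;17;44;13m[48;2;16;41;12m🬎[38;2;17;44;13m[48;2;16;41;12m🬎[38;2;17;44;13m[48;2;16;41;12m🬎[38;2;17;44;13m[48;2;16;41;12m🬎[38;2;17;44;13m[48;2;16;41;12m🬎[38;2;17;44;13m[48;2;16;41;12m🬎[38;2;17;44;13m[48;2;16;41;12m🬎[38;2;17;44;13m[48;2;16;41;12m🬎[0m
[38;2;16;39;11m[48;2;15;36;10m🬂[38;2;16;39;11m[48;2;15;36;10m🬂[38;2;16;39;11m[48;2;15;36;10m🬂[38;2;15;37;10m[48;2;73;131;73m🬕[38;2;15;38;10m[48;2;65;123;65m🬊[38;2;15;38;10m[48;2;55;113;55m🬎[38;2;15;38;10m[48;2;48;106;48m🬎[38;2;45;104;45m[48;2;15;37;10m🬏[38;2;16;39;11m[48;2;15;36;10m🬂[38;2;16;39;11m[48;2;15;36;10m🬂[0m
[38;2;14;32;8m[48;2;13;30;7m🬎[38;2;14;32;8m[48;2;13;30;7m🬎[38;2;14;32;8m[48;2;13;30;7m🬎[38;2;80;138;80m[48;2;74;132;74m▌[38;2;67;125;67m[48;2;61;120;61m▌[38;2;56;115;56m[48;2;52;110;52m▌[38;2;49;107;49m[48;2;47;105;47m▌[38;2;45;103;45m[48;2;13;31;8m▌[38;2;14;32;8m[48;2;13;30;7m🬎[38;2;14;32;8m[48;2;13;30;7m🬎[0m
[38;2;12;27;6m[48;2;11;24;5m🬎[38;2;12;27;6m[48;2;11;24;5m🬎[38;2;12;27;6m[48;2;11;24;5m🬎[38;2;12;28;12m[48;2;11;24;5m🬎[38;2;12;28;12m[48;2;11;24;5m🬎[38;2;53;112;53m[48;2;12;28;12m🬂[38;2;48;106;48m[48;2;12;28;12m🬂[38;2;45;103;45m[48;2;11;26;6m🬀[38;2;12;27;6m[48;2;11;24;5m🬎[38;2;12;27;6m[48;2;11;24;5m🬎[0m
[38;2;11;22;4m[48;2;10;19;3m🬂[38;2;11;22;4m[48;2;10;19;3m🬂[38;2;11;22;4m[48;2;10;19;3m🬂[38;2;11;22;4m[48;2;10;19;3m🬂[38;2;11;22;4m[48;2;10;19;3m🬂[38;2;11;22;4m[48;2;10;19;3m🬂[38;2;11;22;4m[48;2;10;19;3m🬂[38;2;11;22;4m[48;2;10;19;3m🬂[38;2;11;22;4m[48;2;10;19;3m🬂[38;2;11;22;4m[48;2;10;19;3m🬂[0m
</frame>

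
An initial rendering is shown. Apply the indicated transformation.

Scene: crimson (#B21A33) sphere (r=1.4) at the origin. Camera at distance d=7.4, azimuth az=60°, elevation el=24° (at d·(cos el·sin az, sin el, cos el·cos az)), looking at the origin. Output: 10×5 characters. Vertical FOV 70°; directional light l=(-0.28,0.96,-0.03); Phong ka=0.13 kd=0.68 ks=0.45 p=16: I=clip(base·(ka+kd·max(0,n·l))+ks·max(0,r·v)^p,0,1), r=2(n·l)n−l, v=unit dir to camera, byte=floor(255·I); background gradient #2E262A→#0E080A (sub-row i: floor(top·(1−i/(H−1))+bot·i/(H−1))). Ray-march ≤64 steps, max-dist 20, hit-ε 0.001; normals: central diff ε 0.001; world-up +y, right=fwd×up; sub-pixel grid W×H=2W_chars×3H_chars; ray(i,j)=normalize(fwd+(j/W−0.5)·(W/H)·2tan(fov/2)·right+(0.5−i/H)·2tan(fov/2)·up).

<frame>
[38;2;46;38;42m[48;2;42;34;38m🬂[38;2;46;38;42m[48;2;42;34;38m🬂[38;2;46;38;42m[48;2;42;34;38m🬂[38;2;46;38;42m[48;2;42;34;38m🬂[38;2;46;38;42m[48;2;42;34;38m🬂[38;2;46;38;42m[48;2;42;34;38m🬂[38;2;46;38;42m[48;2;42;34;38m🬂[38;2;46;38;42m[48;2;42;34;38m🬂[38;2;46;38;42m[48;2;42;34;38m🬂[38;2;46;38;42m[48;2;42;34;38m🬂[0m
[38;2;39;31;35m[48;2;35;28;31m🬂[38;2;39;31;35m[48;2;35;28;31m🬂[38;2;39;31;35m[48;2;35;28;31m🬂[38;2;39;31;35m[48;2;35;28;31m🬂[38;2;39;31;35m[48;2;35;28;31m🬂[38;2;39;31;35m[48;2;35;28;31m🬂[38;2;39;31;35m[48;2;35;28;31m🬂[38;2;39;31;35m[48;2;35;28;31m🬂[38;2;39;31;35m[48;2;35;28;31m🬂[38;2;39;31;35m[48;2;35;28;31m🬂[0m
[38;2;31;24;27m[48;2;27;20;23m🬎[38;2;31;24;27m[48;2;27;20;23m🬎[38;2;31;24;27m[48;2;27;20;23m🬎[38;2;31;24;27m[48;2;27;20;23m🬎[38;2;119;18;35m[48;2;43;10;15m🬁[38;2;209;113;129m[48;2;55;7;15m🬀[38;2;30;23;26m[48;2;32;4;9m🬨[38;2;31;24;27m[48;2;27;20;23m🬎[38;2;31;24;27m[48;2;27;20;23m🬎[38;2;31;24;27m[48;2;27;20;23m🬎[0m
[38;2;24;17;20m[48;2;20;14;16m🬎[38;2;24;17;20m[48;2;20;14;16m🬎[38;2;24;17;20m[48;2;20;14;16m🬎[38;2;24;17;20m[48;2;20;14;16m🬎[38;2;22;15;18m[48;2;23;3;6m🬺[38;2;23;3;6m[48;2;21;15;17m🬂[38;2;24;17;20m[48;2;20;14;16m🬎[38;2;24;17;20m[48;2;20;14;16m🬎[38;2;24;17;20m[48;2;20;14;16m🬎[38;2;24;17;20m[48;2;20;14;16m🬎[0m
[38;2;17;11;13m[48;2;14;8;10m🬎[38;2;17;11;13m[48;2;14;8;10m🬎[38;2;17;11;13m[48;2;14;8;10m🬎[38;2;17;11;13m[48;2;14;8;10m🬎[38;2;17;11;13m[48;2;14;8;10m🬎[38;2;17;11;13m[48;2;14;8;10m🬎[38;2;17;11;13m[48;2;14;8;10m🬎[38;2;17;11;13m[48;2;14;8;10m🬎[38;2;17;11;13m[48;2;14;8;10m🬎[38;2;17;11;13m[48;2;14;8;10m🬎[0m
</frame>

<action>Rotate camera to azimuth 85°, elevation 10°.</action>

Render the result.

<frame>
[38;2;46;38;42m[48;2;42;34;38m🬂[38;2;46;38;42m[48;2;42;34;38m🬂[38;2;46;38;42m[48;2;42;34;38m🬂[38;2;46;38;42m[48;2;42;34;38m🬂[38;2;46;38;42m[48;2;42;34;38m🬂[38;2;46;38;42m[48;2;42;34;38m🬂[38;2;46;38;42m[48;2;42;34;38m🬂[38;2;46;38;42m[48;2;42;34;38m🬂[38;2;46;38;42m[48;2;42;34;38m🬂[38;2;46;38;42m[48;2;42;34;38m🬂[0m
[38;2;39;31;35m[48;2;35;28;31m🬂[38;2;39;31;35m[48;2;35;28;31m🬂[38;2;39;31;35m[48;2;35;28;31m🬂[38;2;39;31;35m[48;2;35;28;31m🬂[38;2;39;31;35m[48;2;35;28;31m🬂[38;2;39;31;35m[48;2;35;28;31m🬂[38;2;39;31;35m[48;2;35;28;31m🬂[38;2;39;31;35m[48;2;35;28;31m🬂[38;2;39;31;35m[48;2;35;28;31m🬂[38;2;39;31;35m[48;2;35;28;31m🬂[0m
[38;2;31;24;27m[48;2;27;20;23m🬎[38;2;31;24;27m[48;2;27;20;23m🬎[38;2;31;24;27m[48;2;27;20;23m🬎[38;2;31;24;27m[48;2;27;20;23m🬎[38;2;96;16;30m[48;2;32;8;12m🬁[38;2;179;103;115m[48;2;42;6;12m🬀[38;2;30;23;26m[48;2;35;5;9m🬨[38;2;31;24;27m[48;2;27;20;23m🬎[38;2;31;24;27m[48;2;27;20;23m🬎[38;2;31;24;27m[48;2;27;20;23m🬎[0m
[38;2;24;17;20m[48;2;20;14;16m🬎[38;2;24;17;20m[48;2;20;14;16m🬎[38;2;24;17;20m[48;2;20;14;16m🬎[38;2;24;17;20m[48;2;20;14;16m🬎[38;2;22;15;18m[48;2;23;3;6m🬺[38;2;23;3;6m[48;2;21;15;17m🬂[38;2;24;17;20m[48;2;20;14;16m🬎[38;2;24;17;20m[48;2;20;14;16m🬎[38;2;24;17;20m[48;2;20;14;16m🬎[38;2;24;17;20m[48;2;20;14;16m🬎[0m
[38;2;17;11;13m[48;2;14;8;10m🬎[38;2;17;11;13m[48;2;14;8;10m🬎[38;2;17;11;13m[48;2;14;8;10m🬎[38;2;17;11;13m[48;2;14;8;10m🬎[38;2;17;11;13m[48;2;14;8;10m🬎[38;2;17;11;13m[48;2;14;8;10m🬎[38;2;17;11;13m[48;2;14;8;10m🬎[38;2;17;11;13m[48;2;14;8;10m🬎[38;2;17;11;13m[48;2;14;8;10m🬎[38;2;17;11;13m[48;2;14;8;10m🬎[0m
</frame>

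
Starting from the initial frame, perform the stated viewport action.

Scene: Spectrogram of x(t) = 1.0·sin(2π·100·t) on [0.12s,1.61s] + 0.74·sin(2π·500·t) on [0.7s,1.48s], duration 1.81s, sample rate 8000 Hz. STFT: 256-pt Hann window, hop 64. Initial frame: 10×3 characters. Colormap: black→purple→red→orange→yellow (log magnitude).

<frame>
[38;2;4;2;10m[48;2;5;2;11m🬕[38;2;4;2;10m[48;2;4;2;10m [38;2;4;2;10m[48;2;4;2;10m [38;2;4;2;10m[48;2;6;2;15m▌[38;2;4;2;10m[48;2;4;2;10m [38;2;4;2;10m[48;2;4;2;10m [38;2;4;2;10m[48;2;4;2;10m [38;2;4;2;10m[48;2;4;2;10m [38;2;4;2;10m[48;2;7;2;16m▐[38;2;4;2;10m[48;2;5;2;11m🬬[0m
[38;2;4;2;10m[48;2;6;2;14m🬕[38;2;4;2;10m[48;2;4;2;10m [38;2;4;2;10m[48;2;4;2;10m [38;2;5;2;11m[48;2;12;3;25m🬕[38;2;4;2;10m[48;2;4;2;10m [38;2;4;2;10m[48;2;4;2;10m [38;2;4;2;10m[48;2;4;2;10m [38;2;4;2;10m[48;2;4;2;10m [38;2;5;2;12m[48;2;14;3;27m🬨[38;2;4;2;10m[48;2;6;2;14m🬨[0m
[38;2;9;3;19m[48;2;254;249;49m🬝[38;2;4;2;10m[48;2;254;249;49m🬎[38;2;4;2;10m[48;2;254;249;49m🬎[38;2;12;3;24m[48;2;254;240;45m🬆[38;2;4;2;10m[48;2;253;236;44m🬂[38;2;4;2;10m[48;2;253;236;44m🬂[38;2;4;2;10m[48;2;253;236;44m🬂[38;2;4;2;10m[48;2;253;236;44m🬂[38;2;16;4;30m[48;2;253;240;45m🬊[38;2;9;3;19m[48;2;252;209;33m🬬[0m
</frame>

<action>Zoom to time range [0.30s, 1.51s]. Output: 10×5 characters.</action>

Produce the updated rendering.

<frame>
[38;2;4;2;10m[48;2;4;2;10m [38;2;4;2;10m[48;2;4;2;10m [38;2;4;2;10m[48;2;4;2;10m [38;2;4;2;10m[48;2;7;2;15m▐[38;2;4;2;10m[48;2;4;2;10m [38;2;4;2;10m[48;2;4;2;10m [38;2;4;2;10m[48;2;4;2;10m [38;2;4;2;10m[48;2;4;2;10m [38;2;4;2;10m[48;2;4;2;10m [38;2;4;2;10m[48;2;6;2;14m▌[0m
[38;2;4;2;10m[48;2;4;2;10m [38;2;4;2;10m[48;2;4;2;10m [38;2;4;2;10m[48;2;4;2;10m [38;2;4;2;10m[48;2;8;2;17m▐[38;2;4;2;10m[48;2;4;2;10m [38;2;4;2;10m[48;2;4;2;10m [38;2;4;2;10m[48;2;4;2;10m [38;2;4;2;10m[48;2;4;2;10m [38;2;4;2;10m[48;2;4;2;10m [38;2;4;2;10m[48;2;7;2;16m▌[0m
[38;2;4;2;10m[48;2;4;2;10m [38;2;4;2;10m[48;2;4;2;10m [38;2;4;2;10m[48;2;4;2;10m [38;2;4;2;10m[48;2;11;3;22m▐[38;2;4;2;10m[48;2;4;2;10m [38;2;4;2;10m[48;2;4;2;10m [38;2;4;2;10m[48;2;4;2;10m [38;2;4;2;10m[48;2;4;2;10m [38;2;4;2;10m[48;2;4;2;10m [38;2;4;2;10m[48;2;10;3;20m▌[0m
[38;2;4;2;10m[48;2;4;2;10m [38;2;4;2;10m[48;2;4;2;10m [38;2;4;2;10m[48;2;4;2;10m [38;2;7;2;15m[48;2;31;7;56m🬨[38;2;4;2;10m[48;2;4;2;10m [38;2;4;2;10m[48;2;4;2;10m [38;2;4;2;10m[48;2;4;2;10m [38;2;4;2;10m[48;2;4;2;10m [38;2;4;2;10m[48;2;4;2;10m [38;2;6;2;14m[48;2;28;6;50m🬕[0m
[38;2;5;2;12m[48;2;254;249;49m🬎[38;2;5;2;12m[48;2;254;249;49m🬎[38;2;5;2;12m[48;2;254;249;49m🬎[38;2;6;2;14m[48;2;245;205;47m🬁[38;2;6;2;14m[48;2;253;236;44m🬂[38;2;6;2;14m[48;2;253;236;44m🬂[38;2;6;2;14m[48;2;253;236;44m🬂[38;2;6;2;14m[48;2;253;236;44m🬂[38;2;6;2;14m[48;2;253;236;44m🬂[38;2;6;2;14m[48;2;243;201;50m🬀[0m
</frame>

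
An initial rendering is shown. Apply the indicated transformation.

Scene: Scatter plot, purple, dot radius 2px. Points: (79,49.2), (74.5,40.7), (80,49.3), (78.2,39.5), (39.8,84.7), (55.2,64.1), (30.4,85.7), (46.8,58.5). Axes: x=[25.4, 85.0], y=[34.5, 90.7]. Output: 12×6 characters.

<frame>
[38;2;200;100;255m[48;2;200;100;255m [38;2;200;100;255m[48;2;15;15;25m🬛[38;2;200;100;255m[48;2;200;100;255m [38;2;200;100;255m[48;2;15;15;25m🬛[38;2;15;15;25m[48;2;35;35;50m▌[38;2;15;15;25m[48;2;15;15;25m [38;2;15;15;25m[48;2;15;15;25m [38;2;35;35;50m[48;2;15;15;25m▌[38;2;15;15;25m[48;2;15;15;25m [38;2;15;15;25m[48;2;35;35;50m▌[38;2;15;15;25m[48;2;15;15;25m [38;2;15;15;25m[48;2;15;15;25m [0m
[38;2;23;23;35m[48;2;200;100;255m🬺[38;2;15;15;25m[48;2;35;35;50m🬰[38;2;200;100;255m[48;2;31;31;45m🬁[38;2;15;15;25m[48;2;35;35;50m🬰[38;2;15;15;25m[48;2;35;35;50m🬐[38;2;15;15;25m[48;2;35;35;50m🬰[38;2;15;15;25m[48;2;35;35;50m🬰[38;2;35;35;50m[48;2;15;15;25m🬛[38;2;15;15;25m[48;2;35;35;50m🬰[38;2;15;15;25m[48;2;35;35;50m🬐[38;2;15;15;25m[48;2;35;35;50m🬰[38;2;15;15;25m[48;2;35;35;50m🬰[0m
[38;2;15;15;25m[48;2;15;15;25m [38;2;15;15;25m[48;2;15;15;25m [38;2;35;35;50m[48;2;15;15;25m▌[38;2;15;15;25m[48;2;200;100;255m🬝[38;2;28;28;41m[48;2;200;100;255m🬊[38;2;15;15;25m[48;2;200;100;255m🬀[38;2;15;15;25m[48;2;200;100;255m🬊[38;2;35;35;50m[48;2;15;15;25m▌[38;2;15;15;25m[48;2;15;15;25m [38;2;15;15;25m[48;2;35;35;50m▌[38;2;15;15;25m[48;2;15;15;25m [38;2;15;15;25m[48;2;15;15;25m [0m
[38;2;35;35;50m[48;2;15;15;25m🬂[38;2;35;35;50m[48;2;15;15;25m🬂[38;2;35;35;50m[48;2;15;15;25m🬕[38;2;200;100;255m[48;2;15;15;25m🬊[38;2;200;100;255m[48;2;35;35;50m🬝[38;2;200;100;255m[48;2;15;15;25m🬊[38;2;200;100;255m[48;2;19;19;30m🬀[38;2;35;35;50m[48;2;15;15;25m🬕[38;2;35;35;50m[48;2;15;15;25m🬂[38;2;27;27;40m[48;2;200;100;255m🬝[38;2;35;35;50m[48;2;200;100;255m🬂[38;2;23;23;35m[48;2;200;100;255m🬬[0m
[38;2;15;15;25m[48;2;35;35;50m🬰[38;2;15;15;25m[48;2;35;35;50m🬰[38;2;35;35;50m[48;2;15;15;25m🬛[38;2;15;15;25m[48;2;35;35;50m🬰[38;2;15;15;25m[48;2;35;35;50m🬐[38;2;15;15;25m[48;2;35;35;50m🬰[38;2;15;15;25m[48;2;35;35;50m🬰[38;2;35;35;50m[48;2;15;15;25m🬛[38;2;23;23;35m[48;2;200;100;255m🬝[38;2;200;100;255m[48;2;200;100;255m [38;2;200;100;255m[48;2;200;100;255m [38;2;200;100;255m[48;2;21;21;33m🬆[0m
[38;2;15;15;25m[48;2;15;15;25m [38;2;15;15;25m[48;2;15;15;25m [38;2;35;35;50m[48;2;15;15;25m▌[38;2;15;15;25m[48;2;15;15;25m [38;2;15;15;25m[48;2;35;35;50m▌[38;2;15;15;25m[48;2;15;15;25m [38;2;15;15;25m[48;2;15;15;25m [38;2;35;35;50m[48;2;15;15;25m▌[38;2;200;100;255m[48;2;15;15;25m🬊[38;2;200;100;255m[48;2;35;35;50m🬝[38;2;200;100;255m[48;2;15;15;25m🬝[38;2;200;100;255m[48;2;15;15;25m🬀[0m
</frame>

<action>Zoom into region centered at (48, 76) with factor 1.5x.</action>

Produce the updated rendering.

<frame>
[38;2;15;15;25m[48;2;200;100;255m🬝[38;2;15;15;25m[48;2;15;15;25m [38;2;35;35;50m[48;2;15;15;25m▌[38;2;15;15;25m[48;2;200;100;255m🬬[38;2;15;15;25m[48;2;35;35;50m▌[38;2;15;15;25m[48;2;15;15;25m [38;2;15;15;25m[48;2;15;15;25m [38;2;35;35;50m[48;2;15;15;25m▌[38;2;15;15;25m[48;2;15;15;25m [38;2;15;15;25m[48;2;35;35;50m▌[38;2;15;15;25m[48;2;15;15;25m [38;2;15;15;25m[48;2;15;15;25m [0m
[38;2;200;100;255m[48;2;200;100;255m [38;2;200;100;255m[48;2;15;15;25m🬛[38;2;35;35;50m[48;2;200;100;255m🬐[38;2;200;100;255m[48;2;200;100;255m [38;2;27;27;40m[48;2;200;100;255m🬸[38;2;15;15;25m[48;2;35;35;50m🬰[38;2;15;15;25m[48;2;35;35;50m🬰[38;2;35;35;50m[48;2;15;15;25m🬛[38;2;15;15;25m[48;2;35;35;50m🬰[38;2;15;15;25m[48;2;35;35;50m🬐[38;2;15;15;25m[48;2;35;35;50m🬰[38;2;15;15;25m[48;2;35;35;50m🬰[0m
[38;2;15;15;25m[48;2;200;100;255m🬺[38;2;15;15;25m[48;2;15;15;25m [38;2;35;35;50m[48;2;15;15;25m▌[38;2;200;100;255m[48;2;15;15;25m🬀[38;2;15;15;25m[48;2;35;35;50m▌[38;2;15;15;25m[48;2;15;15;25m [38;2;15;15;25m[48;2;15;15;25m [38;2;35;35;50m[48;2;15;15;25m▌[38;2;15;15;25m[48;2;15;15;25m [38;2;15;15;25m[48;2;35;35;50m▌[38;2;15;15;25m[48;2;15;15;25m [38;2;15;15;25m[48;2;15;15;25m [0m
[38;2;35;35;50m[48;2;15;15;25m🬂[38;2;35;35;50m[48;2;15;15;25m🬂[38;2;35;35;50m[48;2;15;15;25m🬕[38;2;35;35;50m[48;2;15;15;25m🬂[38;2;35;35;50m[48;2;15;15;25m🬨[38;2;35;35;50m[48;2;15;15;25m🬂[38;2;35;35;50m[48;2;15;15;25m🬂[38;2;31;31;45m[48;2;200;100;255m🬝[38;2;35;35;50m[48;2;15;15;25m🬂[38;2;35;35;50m[48;2;15;15;25m🬨[38;2;35;35;50m[48;2;15;15;25m🬂[38;2;35;35;50m[48;2;15;15;25m🬂[0m
[38;2;15;15;25m[48;2;35;35;50m🬰[38;2;15;15;25m[48;2;35;35;50m🬰[38;2;35;35;50m[48;2;15;15;25m🬛[38;2;15;15;25m[48;2;35;35;50m🬰[38;2;15;15;25m[48;2;35;35;50m🬐[38;2;23;23;35m[48;2;200;100;255m🬬[38;2;19;19;30m[48;2;200;100;255m🬴[38;2;200;100;255m[48;2;200;100;255m [38;2;200;100;255m[48;2;15;15;25m🬛[38;2;15;15;25m[48;2;35;35;50m🬐[38;2;15;15;25m[48;2;35;35;50m🬰[38;2;15;15;25m[48;2;35;35;50m🬰[0m
[38;2;15;15;25m[48;2;15;15;25m [38;2;15;15;25m[48;2;15;15;25m [38;2;35;35;50m[48;2;15;15;25m▌[38;2;15;15;25m[48;2;15;15;25m [38;2;15;15;25m[48;2;200;100;255m🬐[38;2;200;100;255m[48;2;200;100;255m [38;2;15;15;25m[48;2;200;100;255m🬸[38;2;200;100;255m[48;2;27;27;40m🬁[38;2;15;15;25m[48;2;15;15;25m [38;2;15;15;25m[48;2;35;35;50m▌[38;2;15;15;25m[48;2;15;15;25m [38;2;15;15;25m[48;2;15;15;25m [0m
</frame>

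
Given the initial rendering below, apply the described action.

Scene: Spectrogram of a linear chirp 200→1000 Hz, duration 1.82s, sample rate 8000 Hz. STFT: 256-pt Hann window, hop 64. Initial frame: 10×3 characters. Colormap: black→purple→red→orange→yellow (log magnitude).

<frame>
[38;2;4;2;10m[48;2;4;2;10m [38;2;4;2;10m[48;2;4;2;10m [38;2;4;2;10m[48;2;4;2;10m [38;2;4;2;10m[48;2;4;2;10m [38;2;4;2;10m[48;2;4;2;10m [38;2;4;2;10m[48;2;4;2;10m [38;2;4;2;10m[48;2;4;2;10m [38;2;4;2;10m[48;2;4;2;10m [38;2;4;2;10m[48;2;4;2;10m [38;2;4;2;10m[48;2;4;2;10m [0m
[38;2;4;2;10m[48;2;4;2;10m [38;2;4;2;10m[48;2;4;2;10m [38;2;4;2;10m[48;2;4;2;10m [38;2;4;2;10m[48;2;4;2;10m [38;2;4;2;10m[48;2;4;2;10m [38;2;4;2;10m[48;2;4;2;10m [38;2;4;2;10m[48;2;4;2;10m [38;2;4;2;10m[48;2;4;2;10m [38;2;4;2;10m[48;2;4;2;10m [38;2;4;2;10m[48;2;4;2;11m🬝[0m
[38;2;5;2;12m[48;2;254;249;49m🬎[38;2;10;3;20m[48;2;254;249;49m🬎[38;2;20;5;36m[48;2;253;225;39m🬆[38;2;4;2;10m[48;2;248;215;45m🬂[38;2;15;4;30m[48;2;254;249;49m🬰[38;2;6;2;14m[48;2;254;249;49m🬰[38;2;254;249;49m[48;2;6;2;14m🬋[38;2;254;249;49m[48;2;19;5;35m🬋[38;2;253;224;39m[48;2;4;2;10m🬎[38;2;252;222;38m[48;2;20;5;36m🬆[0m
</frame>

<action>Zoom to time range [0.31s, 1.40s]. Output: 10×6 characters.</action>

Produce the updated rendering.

<frame>
[38;2;4;2;10m[48;2;4;2;10m [38;2;4;2;10m[48;2;4;2;10m [38;2;4;2;10m[48;2;4;2;10m [38;2;4;2;10m[48;2;4;2;10m [38;2;4;2;10m[48;2;4;2;10m [38;2;4;2;10m[48;2;4;2;10m [38;2;4;2;10m[48;2;4;2;10m [38;2;4;2;10m[48;2;4;2;10m [38;2;4;2;10m[48;2;4;2;10m [38;2;4;2;10m[48;2;4;2;10m [0m
[38;2;4;2;10m[48;2;4;2;10m [38;2;4;2;10m[48;2;4;2;10m [38;2;4;2;10m[48;2;4;2;10m [38;2;4;2;10m[48;2;4;2;10m [38;2;4;2;10m[48;2;4;2;10m [38;2;4;2;10m[48;2;4;2;10m [38;2;4;2;10m[48;2;4;2;10m [38;2;4;2;10m[48;2;4;2;10m [38;2;4;2;10m[48;2;4;2;10m [38;2;4;2;10m[48;2;4;2;10m [0m
[38;2;4;2;10m[48;2;4;2;10m [38;2;4;2;10m[48;2;4;2;10m [38;2;4;2;10m[48;2;4;2;10m [38;2;4;2;10m[48;2;4;2;10m [38;2;4;2;10m[48;2;4;2;10m [38;2;4;2;10m[48;2;4;2;10m [38;2;4;2;10m[48;2;4;2;10m [38;2;4;2;10m[48;2;4;2;10m [38;2;4;2;10m[48;2;4;2;10m [38;2;4;2;10m[48;2;4;2;10m [0m
[38;2;4;2;10m[48;2;4;2;10m [38;2;4;2;10m[48;2;4;2;10m [38;2;4;2;10m[48;2;4;2;10m [38;2;4;2;10m[48;2;4;2;10m [38;2;4;2;10m[48;2;4;2;10m [38;2;4;2;10m[48;2;4;2;10m [38;2;4;2;10m[48;2;4;2;10m [38;2;4;2;10m[48;2;4;2;10m [38;2;4;2;10m[48;2;4;2;10m [38;2;4;2;10m[48;2;4;2;10m [0m
[38;2;4;2;10m[48;2;4;2;11m🬎[38;2;4;2;10m[48;2;5;2;11m🬎[38;2;4;2;10m[48;2;6;2;13m🬎[38;2;4;2;10m[48;2;8;2;17m🬎[38;2;4;2;10m[48;2;15;4;30m🬎[38;2;8;2;17m[48;2;52;12;89m🬝[38;2;4;2;11m[48;2;232;144;48m🬎[38;2;5;2;12m[48;2;254;249;49m🬎[38;2;6;2;14m[48;2;254;249;49m🬎[38;2;11;3;22m[48;2;254;249;49m🬎[0m
[38;2;254;249;49m[48;2;22;5;40m🬋[38;2;252;218;36m[48;2;23;5;41m🬍[38;2;253;239;45m[48;2;5;2;12m🬎[38;2;247;206;42m[48;2;20;5;37m🬆[38;2;254;249;49m[48;2;13;3;26m🬂[38;2;254;249;49m[48;2;7;2;16m🬂[38;2;254;249;49m[48;2;5;2;12m🬂[38;2;252;205;31m[48;2;4;2;11m🬂[38;2;120;30;85m[48;2;12;3;23m🬀[38;2;24;6;43m[48;2;5;2;13m🬀[0m
</frame>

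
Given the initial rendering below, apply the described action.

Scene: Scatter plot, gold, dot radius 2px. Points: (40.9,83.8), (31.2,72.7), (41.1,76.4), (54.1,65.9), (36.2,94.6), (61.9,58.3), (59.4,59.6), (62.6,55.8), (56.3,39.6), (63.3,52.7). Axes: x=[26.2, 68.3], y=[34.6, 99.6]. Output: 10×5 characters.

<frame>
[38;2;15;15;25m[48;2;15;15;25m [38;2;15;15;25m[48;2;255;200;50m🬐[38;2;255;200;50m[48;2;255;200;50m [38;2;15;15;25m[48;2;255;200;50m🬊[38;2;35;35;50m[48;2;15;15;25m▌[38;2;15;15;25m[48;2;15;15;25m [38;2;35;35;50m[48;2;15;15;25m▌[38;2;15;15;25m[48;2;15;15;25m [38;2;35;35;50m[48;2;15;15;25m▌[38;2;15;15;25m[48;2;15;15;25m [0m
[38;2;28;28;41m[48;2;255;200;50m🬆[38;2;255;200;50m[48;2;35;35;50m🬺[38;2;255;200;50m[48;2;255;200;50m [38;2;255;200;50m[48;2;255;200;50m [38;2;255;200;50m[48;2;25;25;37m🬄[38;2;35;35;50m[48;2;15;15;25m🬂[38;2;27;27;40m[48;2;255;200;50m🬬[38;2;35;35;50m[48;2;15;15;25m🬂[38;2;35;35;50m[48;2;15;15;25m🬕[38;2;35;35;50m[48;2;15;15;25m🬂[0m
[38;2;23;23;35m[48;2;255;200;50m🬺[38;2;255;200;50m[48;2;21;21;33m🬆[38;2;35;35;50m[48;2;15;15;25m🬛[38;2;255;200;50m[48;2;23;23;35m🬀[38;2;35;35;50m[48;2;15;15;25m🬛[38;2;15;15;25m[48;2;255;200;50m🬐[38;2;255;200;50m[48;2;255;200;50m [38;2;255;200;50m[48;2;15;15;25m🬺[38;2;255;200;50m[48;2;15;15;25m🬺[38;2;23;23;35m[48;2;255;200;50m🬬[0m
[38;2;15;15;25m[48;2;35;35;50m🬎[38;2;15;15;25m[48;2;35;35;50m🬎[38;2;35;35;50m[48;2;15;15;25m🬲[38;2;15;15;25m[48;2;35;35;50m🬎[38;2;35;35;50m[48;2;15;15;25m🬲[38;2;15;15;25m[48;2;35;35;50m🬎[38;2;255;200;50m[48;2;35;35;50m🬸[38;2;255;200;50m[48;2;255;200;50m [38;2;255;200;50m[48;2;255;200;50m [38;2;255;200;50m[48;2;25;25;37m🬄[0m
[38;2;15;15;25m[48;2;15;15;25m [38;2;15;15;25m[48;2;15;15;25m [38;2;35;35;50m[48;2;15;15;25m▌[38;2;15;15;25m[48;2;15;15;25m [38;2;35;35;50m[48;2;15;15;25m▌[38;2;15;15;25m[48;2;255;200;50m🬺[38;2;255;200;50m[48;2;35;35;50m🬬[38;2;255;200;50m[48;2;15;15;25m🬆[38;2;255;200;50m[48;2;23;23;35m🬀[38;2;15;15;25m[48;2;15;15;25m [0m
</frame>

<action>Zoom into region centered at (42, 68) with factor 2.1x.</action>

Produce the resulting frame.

<frame>
[38;2;15;15;25m[48;2;255;200;50m🬬[38;2;15;15;25m[48;2;15;15;25m [38;2;35;35;50m[48;2;15;15;25m▌[38;2;255;200;50m[48;2;15;15;25m🬨[38;2;255;200;50m[48;2;255;200;50m [38;2;255;200;50m[48;2;15;15;25m🬀[38;2;35;35;50m[48;2;15;15;25m▌[38;2;15;15;25m[48;2;15;15;25m [38;2;35;35;50m[48;2;15;15;25m▌[38;2;15;15;25m[48;2;15;15;25m [0m
[38;2;255;200;50m[48;2;255;200;50m [38;2;255;200;50m[48;2;23;23;35m🬃[38;2;35;35;50m[48;2;15;15;25m🬕[38;2;255;200;50m[48;2;15;15;25m🬊[38;2;255;200;50m[48;2;15;15;25m🬝[38;2;255;200;50m[48;2;19;19;30m🬀[38;2;35;35;50m[48;2;15;15;25m🬕[38;2;35;35;50m[48;2;15;15;25m🬂[38;2;35;35;50m[48;2;15;15;25m🬕[38;2;35;35;50m[48;2;15;15;25m🬂[0m
[38;2;255;200;50m[48;2;23;23;35m🬀[38;2;15;15;25m[48;2;35;35;50m🬰[38;2;35;35;50m[48;2;15;15;25m🬛[38;2;15;15;25m[48;2;35;35;50m🬰[38;2;35;35;50m[48;2;15;15;25m🬛[38;2;15;15;25m[48;2;35;35;50m🬰[38;2;35;35;50m[48;2;15;15;25m🬛[38;2;15;15;25m[48;2;35;35;50m🬰[38;2;35;35;50m[48;2;15;15;25m🬛[38;2;15;15;25m[48;2;35;35;50m🬰[0m
[38;2;15;15;25m[48;2;35;35;50m🬎[38;2;15;15;25m[48;2;35;35;50m🬎[38;2;35;35;50m[48;2;15;15;25m🬲[38;2;15;15;25m[48;2;35;35;50m🬎[38;2;35;35;50m[48;2;15;15;25m🬲[38;2;15;15;25m[48;2;35;35;50m🬎[38;2;35;35;50m[48;2;15;15;25m🬲[38;2;15;15;25m[48;2;35;35;50m🬎[38;2;35;35;50m[48;2;15;15;25m🬲[38;2;15;15;25m[48;2;35;35;50m🬎[0m
[38;2;15;15;25m[48;2;15;15;25m [38;2;15;15;25m[48;2;15;15;25m [38;2;35;35;50m[48;2;15;15;25m▌[38;2;15;15;25m[48;2;15;15;25m [38;2;35;35;50m[48;2;15;15;25m▌[38;2;15;15;25m[48;2;15;15;25m [38;2;35;35;50m[48;2;15;15;25m▌[38;2;15;15;25m[48;2;15;15;25m [38;2;35;35;50m[48;2;15;15;25m▌[38;2;15;15;25m[48;2;15;15;25m [0m
</frame>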